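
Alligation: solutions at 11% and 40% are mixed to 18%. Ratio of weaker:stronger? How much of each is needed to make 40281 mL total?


Let x parts of 11% mix with y parts of 40%.
11x + 40y = 18(x + y)
11x + 40y = 18x + 18y
x(11 - 18) = y(18 - 40)
x/y = (40 - 18)/(18 - 11) = 22/7
Simplify: 22:7
Total parts = 29; one part = 40281/29 = 1389.00 mL
11% solution: 22×1389.00 = 30558.00 mL
40% solution: 7×1389.00 = 9723.00 mL
= ratio 22:7; 30558.00 mL and 9723.00 mL

ratio 22:7; 30558.00 mL and 9723.00 mL


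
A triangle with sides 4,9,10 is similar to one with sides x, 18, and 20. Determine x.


Scale factor = 18/9 = 2
Missing side = 4 × 2
= 8.0

8.0


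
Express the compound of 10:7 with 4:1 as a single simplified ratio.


Compound ratio = (10×4) : (7×1)
= 40:7
GCD = 1
= 40:7

40:7


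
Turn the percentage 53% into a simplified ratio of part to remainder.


53% means 53 parts out of 100; remainder = 47
Part : remainder = 53:47
GCD = 1
= 53:47

53:47


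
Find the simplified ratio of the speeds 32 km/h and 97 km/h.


Ratio = 32:97
GCD = 1
Simplified = 32:97
Time ratio (same distance) = 97:32
Speed ratio = 32:97

32:97


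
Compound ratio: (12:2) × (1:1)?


Compound ratio = (12×1) : (2×1)
= 12:2
GCD = 2
= 6:1

6:1


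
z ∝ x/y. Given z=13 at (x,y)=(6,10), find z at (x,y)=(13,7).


z = k·x/y
Solve for k using the known point: k = z·y/x = 13×10/6 = 130/6 ≈ 21.6667
Now evaluate at x=13, y=7:
z = k × 13 / 7 = (130 × 13) / (6 × 7) = 1690/42
≈ 40.2381

40.2381


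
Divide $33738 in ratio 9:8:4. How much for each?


Total parts = 9 + 8 + 4 = 21
Part 1: 33738 × 9/21 = 14459.14
Part 2: 33738 × 8/21 = 12852.57
Part 3: 33738 × 4/21 = 6426.29
= Part 1: $14459.14, Part 2: $12852.57, Part 3: $6426.29

Part 1: $14459.14, Part 2: $12852.57, Part 3: $6426.29


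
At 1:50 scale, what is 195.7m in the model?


Model size = real / scale
= 195.7 / 50
= 3.9140 m

3.9140 m


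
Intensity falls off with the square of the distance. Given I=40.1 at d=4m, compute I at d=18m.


I₁d₁² = I₂d₂²
I₂ = I₁ × (d₁/d₂)²
= 40.1 × (4/18)²
= 40.1 × 16/324
= 641.6/324
≈ 1.9802

1.9802


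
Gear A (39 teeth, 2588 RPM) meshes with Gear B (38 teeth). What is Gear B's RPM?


Gear ratio = 39:38 = 39:38
RPM_B = RPM_A × (teeth_A / teeth_B)
= 2588 × (39/38)
= 2656.1 RPM

2656.1 RPM


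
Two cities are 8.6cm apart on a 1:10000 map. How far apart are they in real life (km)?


Real distance = map distance × scale
= 8.6cm × 10000
= 86000 cm = 860.0 m
= 0.860 km

0.860 km


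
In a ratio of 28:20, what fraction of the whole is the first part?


Total parts = 28 + 20 = 48
First part: 28/48 = 7/12
= 7/12

7/12


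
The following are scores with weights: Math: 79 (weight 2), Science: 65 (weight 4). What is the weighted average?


Numerator = 79×2 + 65×4
= 158 + 260
= 418
Total weight = 6
Weighted avg = 418/6
= 69.67

69.67


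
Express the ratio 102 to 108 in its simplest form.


GCD(102, 108) = 6
102/6 : 108/6
= 17:18

17:18


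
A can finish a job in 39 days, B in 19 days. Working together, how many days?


Rate of A = 1/39 per day
Rate of B = 1/19 per day
Combined rate = 1/39 + 1/19 = 58/741 ≈ 0.0783 per day
Days = 1 / combined rate = 741/58
≈ 12.78 days

12.78 days


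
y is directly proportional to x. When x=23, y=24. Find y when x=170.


Direct proportion: y/x = constant
k = 24/23 ≈ 1.0435
y₂ = k × 170 = 24 × 170 / 23 = 4080/23
≈ 177.39

177.39


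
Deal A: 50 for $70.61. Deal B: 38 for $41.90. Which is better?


Deal A: $70.61/50 = $1.4122/unit
Deal B: $41.90/38 = $1.1026/unit
B is cheaper per unit
= Deal B

Deal B


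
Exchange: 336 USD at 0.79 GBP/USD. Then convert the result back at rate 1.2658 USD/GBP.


Amount × rate = 336 × 0.79 = 265.44 GBP
Round-trip: 265.44 × 1.2658 = 335.99 USD
= 265.44 GBP, then 335.99 USD

265.44 GBP, then 335.99 USD


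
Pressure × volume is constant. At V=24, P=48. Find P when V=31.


Inverse proportion: x × y = constant
k = 24 × 48 = 1152
y₂ = k / 31 = 1152 / 31
= 37.16

37.16


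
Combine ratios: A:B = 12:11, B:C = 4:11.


Match B: multiply A:B by 4 → 48:44
Multiply B:C by 11 → 44:121
Combined: 48:44:121
GCD = 1
= 48:44:121

48:44:121


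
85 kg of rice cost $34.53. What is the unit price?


Unit rate = total / quantity
= 34.53 / 85
= $0.41 per unit

$0.41 per unit


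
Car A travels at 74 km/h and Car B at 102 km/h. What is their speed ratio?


Ratio = 74:102
GCD = 2
Simplified = 37:51
Time ratio (same distance) = 51:37
Speed ratio = 37:51

37:51


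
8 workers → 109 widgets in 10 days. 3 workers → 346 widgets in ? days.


Days ∝ work / workers, so d₂ = d₁ × (m₁/m₂) × (w₂/w₁)
Workers factor (inverse): 8/3 ≈ 2.6667
Work factor (direct): 346/109 ≈ 3.1743
d₂ = 10 × 8/3 × 346/109 = (10 × 8 × 346) / (3 × 109) = 27680/327
≈ 84.65 days

84.65 days


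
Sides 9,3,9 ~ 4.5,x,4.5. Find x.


Scale factor = 4.5/9 = 0.5
Missing side = 3 × 0.5
= 1.5

1.5


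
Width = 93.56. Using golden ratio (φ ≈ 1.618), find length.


φ = (1 + √5) / 2 ≈ 1.618
Length = width × φ = 93.56 × 1.618 = 151.38008
≈ 151.38

151.38


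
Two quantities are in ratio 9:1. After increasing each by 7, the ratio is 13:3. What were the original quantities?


Let A = 9k, B = 1k.
(9k + 7) / (1k + 7) = 13/3
Cross-multiply: 3(9k + 7) = 13(1k + 7)
27k + 21 = 13k + 91
27k - 13k = 91 - 21
14k = 70
k = 70/14 = 5
A = 9×5 = 45, B = 1×5 = 5
= A = 45, B = 5

A = 45, B = 5


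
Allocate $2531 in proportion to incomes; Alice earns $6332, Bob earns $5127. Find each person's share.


Total income = 6332 + 5127 = $11459
Alice: $2531 × 6332/11459 = $1398.58
Bob: $2531 × 5127/11459 = $1132.42
= Alice: $1398.58, Bob: $1132.42

Alice: $1398.58, Bob: $1132.42


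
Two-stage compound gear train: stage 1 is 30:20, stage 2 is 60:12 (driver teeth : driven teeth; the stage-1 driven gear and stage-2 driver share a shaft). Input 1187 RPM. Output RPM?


Stage 1: RPM_B = RPM_A × t_A/t_B = 1187 × 30/20 = 35610/20 = 1780.50
B and C share a shaft → RPM_C = RPM_B
Stage 2: RPM_D = RPM_C × t_C/t_D = RPM_A × (t_A×t_C)/(t_B×t_D)
Overall ratio = (30×60)/(20×12) = 1800/240
RPM_D = 1187 × 1800/240 = 2136600/240
= 8902.50 RPM

8902.50 RPM


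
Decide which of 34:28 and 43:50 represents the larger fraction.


34/28 = 1.2143
43/50 = 0.8600
1.2143 > 0.8600, so 34:28 is greater
= 34:28

34:28


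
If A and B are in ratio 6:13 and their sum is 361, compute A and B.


Let A = 6k, B = 13k.
6k + 13k = 361
19k = 361 → k = 361/19 = 19
A = 6×19 = 114, B = 13×19 = 247
= A = 114, B = 247

A = 114, B = 247


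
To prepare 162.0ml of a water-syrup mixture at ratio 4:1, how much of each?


Total parts = 4 + 1 = 5
water: 162.0 × 4/5 = 129.6ml
syrup: 162.0 × 1/5 = 32.4ml
= 129.6ml and 32.4ml

129.6ml and 32.4ml


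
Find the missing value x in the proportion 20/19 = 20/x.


Cross multiply: 20 × x = 19 × 20
20x = 380
x = 380 / 20
= 19.00

19.00


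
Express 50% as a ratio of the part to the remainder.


50% means 50 parts out of 100; remainder = 50
Part : remainder = 50:50
GCD = 50
= 1:1

1:1


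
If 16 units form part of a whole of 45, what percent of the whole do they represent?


Percentage = (part / whole) × 100
= (16 / 45) × 100
≈ 35.56%

35.56%


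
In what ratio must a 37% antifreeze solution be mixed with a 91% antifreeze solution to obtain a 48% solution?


Let x parts of 37% mix with y parts of 91%.
37x + 91y = 48(x + y)
37x + 91y = 48x + 48y
x(37 - 48) = y(48 - 91)
x/y = (91 - 48)/(48 - 37) = 43/11
Simplify: 43:11
= 43:11

43:11


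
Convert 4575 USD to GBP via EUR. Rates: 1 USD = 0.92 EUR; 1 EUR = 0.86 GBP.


Step 1: 4575 USD × 0.92 = 4209.00 EUR
Step 2: 4209.00 EUR × 0.86 = 3619.74 GBP
Implied rate USD→GBP = 0.92 × 0.86 = 0.7912
= 3619.74 GBP

3619.74 GBP


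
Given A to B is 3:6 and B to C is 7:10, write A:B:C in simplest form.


Match B: multiply A:B by 7 → 21:42
Multiply B:C by 6 → 42:60
Combined: 21:42:60
GCD = 3
= 7:14:20

7:14:20


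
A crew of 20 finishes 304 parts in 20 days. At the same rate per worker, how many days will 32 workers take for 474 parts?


Days ∝ work / workers, so d₂ = d₁ × (m₁/m₂) × (w₂/w₁)
Workers factor (inverse): 20/32 = 0.6250
Work factor (direct): 474/304 ≈ 1.5592
d₂ = 20 × 20/32 × 474/304 = (20 × 20 × 474) / (32 × 304) = 189600/9728
≈ 19.49 days

19.49 days


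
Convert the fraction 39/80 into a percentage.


Percentage = (part / whole) × 100
= (39 / 80) × 100
= 48.75%

48.75%


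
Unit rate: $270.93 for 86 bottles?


Unit rate = total / quantity
= 270.93 / 86
= $3.15 per unit

$3.15 per unit


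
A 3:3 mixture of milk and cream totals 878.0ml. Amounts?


Total parts = 3 + 3 = 6
milk: 878.0 × 3/6 = 439.0ml
cream: 878.0 × 3/6 = 439.0ml
= 439.0ml and 439.0ml

439.0ml and 439.0ml


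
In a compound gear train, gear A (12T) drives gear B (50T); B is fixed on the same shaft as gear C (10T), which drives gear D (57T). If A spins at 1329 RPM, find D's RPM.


Stage 1: RPM_B = RPM_A × t_A/t_B = 1329 × 12/50 = 15948/50 = 318.96
B and C share a shaft → RPM_C = RPM_B
Stage 2: RPM_D = RPM_C × t_C/t_D = RPM_A × (t_A×t_C)/(t_B×t_D)
Overall ratio = (12×10)/(50×57) = 120/2850
RPM_D = 1329 × 120/2850 = 159480/2850
≈ 55.96 RPM

55.96 RPM


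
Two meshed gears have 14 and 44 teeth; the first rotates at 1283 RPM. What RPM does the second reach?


Gear ratio = 14:44 = 7:22
RPM_B = RPM_A × (teeth_A / teeth_B)
= 1283 × (14/44)
= 408.2 RPM

408.2 RPM


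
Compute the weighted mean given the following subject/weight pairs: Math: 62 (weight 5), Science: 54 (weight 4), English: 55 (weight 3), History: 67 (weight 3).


Numerator = 62×5 + 54×4 + 55×3 + 67×3
= 310 + 216 + 165 + 201
= 892
Total weight = 15
Weighted avg = 892/15
= 59.47

59.47


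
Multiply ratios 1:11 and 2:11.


Compound ratio = (1×2) : (11×11)
= 2:121
GCD = 1
= 2:121

2:121


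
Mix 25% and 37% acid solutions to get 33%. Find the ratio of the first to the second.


Let x parts of 25% mix with y parts of 37%.
25x + 37y = 33(x + y)
25x + 37y = 33x + 33y
x(25 - 33) = y(33 - 37)
x/y = (37 - 33)/(33 - 25) = 4/8
Simplify: 1:2
= 1:2

1:2


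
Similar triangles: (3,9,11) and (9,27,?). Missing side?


Scale factor = 9/3 = 3
Missing side = 11 × 3
= 33.0

33.0


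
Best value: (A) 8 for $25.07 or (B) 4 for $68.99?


Deal A: $25.07/8 = $3.1338/unit
Deal B: $68.99/4 = $17.2475/unit
A is cheaper per unit
= Deal A

Deal A


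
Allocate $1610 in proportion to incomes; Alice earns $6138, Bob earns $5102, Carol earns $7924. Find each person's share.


Total income = 6138 + 5102 + 7924 = $19164
Alice: $1610 × 6138/19164 = $515.66
Bob: $1610 × 5102/19164 = $428.63
Carol: $1610 × 7924/19164 = $665.71
= Alice: $515.66, Bob: $428.63, Carol: $665.71

Alice: $515.66, Bob: $428.63, Carol: $665.71


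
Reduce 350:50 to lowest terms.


GCD(350, 50) = 50
350/50 : 50/50
= 7:1

7:1


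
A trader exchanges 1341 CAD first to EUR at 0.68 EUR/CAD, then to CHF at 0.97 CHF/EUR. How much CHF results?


Step 1: 1341 CAD × 0.68 = 911.88 EUR
Step 2: 911.88 EUR × 0.97 = 884.52 CHF
Implied rate CAD→CHF = 0.68 × 0.97 = 0.6596
= 884.52 CHF

884.52 CHF


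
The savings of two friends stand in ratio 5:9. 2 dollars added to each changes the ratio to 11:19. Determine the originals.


Let A = 5k, B = 9k.
(5k + 2) / (9k + 2) = 11/19
Cross-multiply: 19(5k + 2) = 11(9k + 2)
95k + 38 = 99k + 22
95k - 99k = 22 - 38
-4k = -16
k = -16/-4 = 4
A = 5×4 = 20, B = 9×4 = 36
= A = 20, B = 36

A = 20, B = 36


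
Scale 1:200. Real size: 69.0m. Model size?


Model size = real / scale
= 69.0 / 200
= 0.3450 m

0.3450 m


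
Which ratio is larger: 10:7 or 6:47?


10/7 = 1.4286
6/47 = 0.1277
1.4286 > 0.1277, so 10:7 is greater
= 10:7

10:7


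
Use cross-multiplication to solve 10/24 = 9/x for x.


Cross multiply: 10 × x = 24 × 9
10x = 216
x = 216 / 10
= 21.60

21.60


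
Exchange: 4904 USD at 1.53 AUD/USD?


Amount × rate = 4904 × 1.53
= 7503.12 AUD

7503.12 AUD


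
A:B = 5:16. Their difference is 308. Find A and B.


Let A = 5k, B = 16k.
16k - 5k = 308
11k = 308 → k = 308/11 = 28
A = 5×28 = 140, B = 16×28 = 448
= A = 140, B = 448

A = 140, B = 448


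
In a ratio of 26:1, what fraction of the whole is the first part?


Total parts = 26 + 1 = 27
First part: 26/27 = 26/27
= 26/27

26/27


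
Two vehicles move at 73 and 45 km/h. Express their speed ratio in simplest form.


Ratio = 73:45
GCD = 1
Simplified = 73:45
Time ratio (same distance) = 45:73
Speed ratio = 73:45

73:45


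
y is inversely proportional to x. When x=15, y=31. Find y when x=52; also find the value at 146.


Inverse proportion: x × y = constant
k = 15 × 31 = 465
At x=52: k/52 = 8.94
At x=146: k/146 = 3.18
= 8.94 and 3.18

8.94 and 3.18


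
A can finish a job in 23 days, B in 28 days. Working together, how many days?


Rate of A = 1/23 per day
Rate of B = 1/28 per day
Combined rate = 1/23 + 1/28 = 51/644 ≈ 0.0792 per day
Days = 1 / combined rate = 644/51
≈ 12.63 days

12.63 days


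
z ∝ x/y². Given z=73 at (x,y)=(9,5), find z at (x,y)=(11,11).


z = k·x/y²
Solve for k using the known point: k = z·y²/x = 73×25/9 = 1825/9 ≈ 202.7778
Now evaluate at x=11, y=11:
z = k × 11 / 121 = (1825 × 11) / (9 × 121) = 20075/1089
≈ 18.4343

18.4343


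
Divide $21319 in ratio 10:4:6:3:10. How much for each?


Total parts = 10 + 4 + 6 + 3 + 10 = 33
Part 1: 21319 × 10/33 = 6460.30
Part 2: 21319 × 4/33 = 2584.12
Part 3: 21319 × 6/33 = 3876.18
Part 4: 21319 × 3/33 = 1938.09
Part 5: 21319 × 10/33 = 6460.30
= Part 1: $6460.30, Part 2: $2584.12, Part 3: $3876.18, Part 4: $1938.09, Part 5: $6460.30

Part 1: $6460.30, Part 2: $2584.12, Part 3: $3876.18, Part 4: $1938.09, Part 5: $6460.30


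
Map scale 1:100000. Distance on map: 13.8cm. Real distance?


Real distance = map distance × scale
= 13.8cm × 100000
= 1380000 cm = 13800.0 m
= 13.800 km

13.800 km


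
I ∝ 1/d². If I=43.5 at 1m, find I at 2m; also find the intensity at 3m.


I₁d₁² = I₂d₂²
I at 2m = 43.5 × (1/2)² = 43.5 × 1/4 = 43.5/4 = 10.8750
I at 3m = 43.5 × (1/3)² = 43.5 × 1/9 = 43.5/9 ≈ 4.8333
= 10.8750 and 4.8333

10.8750 and 4.8333


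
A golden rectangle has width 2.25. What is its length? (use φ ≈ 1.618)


φ = (1 + √5) / 2 ≈ 1.618
Length = width × φ = 2.25 × 1.618 = 3.6405
≈ 3.64

3.64


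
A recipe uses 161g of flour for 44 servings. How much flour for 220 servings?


Direct proportion: y/x = constant
k = 161/44 ≈ 3.6591
y₂ = k × 220 = 161 × 220 / 44 = 35420/44
= 805.00

805.00


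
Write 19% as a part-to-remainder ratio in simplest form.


19% means 19 parts out of 100; remainder = 81
Part : remainder = 19:81
GCD = 1
= 19:81

19:81


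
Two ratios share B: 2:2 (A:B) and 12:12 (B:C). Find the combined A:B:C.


Match B: multiply A:B by 12 → 24:24
Multiply B:C by 2 → 24:24
Combined: 24:24:24
GCD = 24
= 1:1:1

1:1:1


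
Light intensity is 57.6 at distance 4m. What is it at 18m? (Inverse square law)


I₁d₁² = I₂d₂²
I₂ = I₁ × (d₁/d₂)²
= 57.6 × (4/18)²
= 57.6 × 16/324
= 921.6/324
≈ 2.8444

2.8444


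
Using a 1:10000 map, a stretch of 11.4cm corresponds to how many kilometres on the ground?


Real distance = map distance × scale
= 11.4cm × 10000
= 114000 cm = 1140.0 m
= 1.140 km

1.140 km


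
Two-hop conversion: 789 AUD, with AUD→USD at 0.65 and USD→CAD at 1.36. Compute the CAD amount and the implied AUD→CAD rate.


Step 1: 789 AUD × 0.65 = 512.85 USD
Step 2: 512.85 USD × 1.36 = 697.48 CAD
Implied rate AUD→CAD = 0.65 × 1.36 = 0.8840
= 697.48 CAD; implied rate 0.8840 CAD/AUD

697.48 CAD; implied rate 0.8840 CAD/AUD


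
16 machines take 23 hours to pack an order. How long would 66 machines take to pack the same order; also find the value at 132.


Inverse proportion: x × y = constant
k = 16 × 23 = 368
At x=66: k/66 = 5.58
At x=132: k/132 = 2.79
= 5.58 and 2.79

5.58 and 2.79


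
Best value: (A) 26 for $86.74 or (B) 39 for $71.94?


Deal A: $86.74/26 = $3.3362/unit
Deal B: $71.94/39 = $1.8446/unit
B is cheaper per unit
= Deal B

Deal B


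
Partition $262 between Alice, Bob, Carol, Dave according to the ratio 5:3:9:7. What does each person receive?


Total parts = 5 + 3 + 9 + 7 = 24
Alice: 262 × 5/24 = 54.58
Bob: 262 × 3/24 = 32.75
Carol: 262 × 9/24 = 98.25
Dave: 262 × 7/24 = 76.42
= Alice: $54.58, Bob: $32.75, Carol: $98.25, Dave: $76.42

Alice: $54.58, Bob: $32.75, Carol: $98.25, Dave: $76.42


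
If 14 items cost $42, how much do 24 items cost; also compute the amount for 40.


Direct proportion: y/x = constant
k = 42/14 = 3.0000
y at x=24: k × 24 = 42 × 24 / 14 = 1008/14 = 72.00
y at x=40: k × 40 = 42 × 40 / 14 = 1680/14 = 120.00
= 72.00 and 120.00

72.00 and 120.00


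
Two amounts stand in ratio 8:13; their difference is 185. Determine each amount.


Let A = 8k, B = 13k.
13k - 8k = 185
5k = 185 → k = 185/5 = 37
A = 8×37 = 296, B = 13×37 = 481
= A = 296, B = 481

A = 296, B = 481


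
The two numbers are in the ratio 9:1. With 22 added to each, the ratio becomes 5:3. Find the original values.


Let A = 9k, B = 1k.
(9k + 22) / (1k + 22) = 5/3
Cross-multiply: 3(9k + 22) = 5(1k + 22)
27k + 66 = 5k + 110
27k - 5k = 110 - 66
22k = 44
k = 44/22 = 2
A = 9×2 = 18, B = 1×2 = 2
= A = 18, B = 2

A = 18, B = 2


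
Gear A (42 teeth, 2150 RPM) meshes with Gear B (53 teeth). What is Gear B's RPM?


Gear ratio = 42:53 = 42:53
RPM_B = RPM_A × (teeth_A / teeth_B)
= 2150 × (42/53)
= 1703.8 RPM

1703.8 RPM


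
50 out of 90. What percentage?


Percentage = (part / whole) × 100
= (50 / 90) × 100
≈ 55.56%

55.56%


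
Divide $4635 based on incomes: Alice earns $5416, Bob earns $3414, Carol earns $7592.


Total income = 5416 + 3414 + 7592 = $16422
Alice: $4635 × 5416/16422 = $1528.63
Bob: $4635 × 3414/16422 = $963.58
Carol: $4635 × 7592/16422 = $2142.79
= Alice: $1528.63, Bob: $963.58, Carol: $2142.79

Alice: $1528.63, Bob: $963.58, Carol: $2142.79


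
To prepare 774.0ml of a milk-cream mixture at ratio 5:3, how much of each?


Total parts = 5 + 3 = 8
milk: 774.0 × 5/8 = 483.8ml
cream: 774.0 × 3/8 = 290.3ml
= 483.8ml and 290.3ml

483.8ml and 290.3ml


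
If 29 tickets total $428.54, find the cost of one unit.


Unit rate = total / quantity
= 428.54 / 29
= $14.78 per unit

$14.78 per unit


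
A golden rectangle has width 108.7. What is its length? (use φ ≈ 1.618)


φ = (1 + √5) / 2 ≈ 1.618
Length = width × φ = 108.7 × 1.618 = 175.8766
≈ 175.88

175.88


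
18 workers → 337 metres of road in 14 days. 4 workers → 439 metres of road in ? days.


Days ∝ work / workers, so d₂ = d₁ × (m₁/m₂) × (w₂/w₁)
Workers factor (inverse): 18/4 = 4.5000
Work factor (direct): 439/337 ≈ 1.3027
d₂ = 14 × 18/4 × 439/337 = (14 × 18 × 439) / (4 × 337) = 110628/1348
≈ 82.07 days

82.07 days


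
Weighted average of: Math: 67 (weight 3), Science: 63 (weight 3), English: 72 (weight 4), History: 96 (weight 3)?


Numerator = 67×3 + 63×3 + 72×4 + 96×3
= 201 + 189 + 288 + 288
= 966
Total weight = 13
Weighted avg = 966/13
= 74.31

74.31


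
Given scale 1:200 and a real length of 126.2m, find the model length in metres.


Model size = real / scale
= 126.2 / 200
= 0.6310 m

0.6310 m


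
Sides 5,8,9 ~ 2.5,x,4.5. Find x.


Scale factor = 2.5/5 = 0.5
Missing side = 8 × 0.5
= 4.0

4.0


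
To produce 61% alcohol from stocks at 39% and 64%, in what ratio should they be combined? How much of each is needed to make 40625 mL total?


Let x parts of 39% mix with y parts of 64%.
39x + 64y = 61(x + y)
39x + 64y = 61x + 61y
x(39 - 61) = y(61 - 64)
x/y = (64 - 61)/(61 - 39) = 3/22
Simplify: 3:22
Total parts = 25; one part = 40625/25 = 1625.00 mL
39% solution: 3×1625.00 = 4875.00 mL
64% solution: 22×1625.00 = 35750.00 mL
= ratio 3:22; 4875.00 mL and 35750.00 mL

ratio 3:22; 4875.00 mL and 35750.00 mL


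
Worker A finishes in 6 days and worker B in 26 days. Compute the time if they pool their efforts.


Rate of A = 1/6 per day
Rate of B = 1/26 per day
Combined rate = 1/6 + 1/26 = 32/156 ≈ 0.2051 per day
Days = 1 / combined rate = 156/32
≈ 4.88 days

4.88 days


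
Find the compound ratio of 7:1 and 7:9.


Compound ratio = (7×7) : (1×9)
= 49:9
GCD = 1
= 49:9

49:9


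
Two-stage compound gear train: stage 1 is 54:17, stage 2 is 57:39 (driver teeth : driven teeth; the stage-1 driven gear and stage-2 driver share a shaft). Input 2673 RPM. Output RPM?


Stage 1: RPM_B = RPM_A × t_A/t_B = 2673 × 54/17 = 144342/17 ≈ 8490.71
B and C share a shaft → RPM_C = RPM_B
Stage 2: RPM_D = RPM_C × t_C/t_D = RPM_A × (t_A×t_C)/(t_B×t_D)
Overall ratio = (54×57)/(17×39) = 3078/663
RPM_D = 2673 × 3078/663 = 8227494/663
≈ 12409.49 RPM

12409.49 RPM


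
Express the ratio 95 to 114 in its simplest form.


GCD(95, 114) = 19
95/19 : 114/19
= 5:6

5:6


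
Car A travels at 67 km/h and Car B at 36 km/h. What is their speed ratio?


Ratio = 67:36
GCD = 1
Simplified = 67:36
Time ratio (same distance) = 36:67
Speed ratio = 67:36

67:36


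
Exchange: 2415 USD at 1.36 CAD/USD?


Amount × rate = 2415 × 1.36
= 3284.40 CAD

3284.40 CAD


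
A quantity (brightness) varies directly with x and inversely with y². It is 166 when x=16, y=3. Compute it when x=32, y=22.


z = k·x/y²
Solve for k using the known point: k = z·y²/x = 166×9/16 = 1494/16 = 93.3750
Now evaluate at x=32, y=22:
z = k × 32 / 484 = (1494 × 32) / (16 × 484) = 47808/7744
≈ 6.1736

6.1736


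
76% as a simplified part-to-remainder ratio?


76% means 76 parts out of 100; remainder = 24
Part : remainder = 76:24
GCD = 4
= 19:6

19:6


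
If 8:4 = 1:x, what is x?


Cross multiply: 8 × x = 4 × 1
8x = 4
x = 4 / 8
= 0.50

0.50


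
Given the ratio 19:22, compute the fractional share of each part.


Total parts = 19 + 22 = 41
First part: 19/41 = 19/41
Second part: 22/41 = 22/41
= 19/41 and 22/41

19/41 and 22/41


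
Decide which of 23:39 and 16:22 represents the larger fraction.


23/39 = 0.5897
16/22 = 0.7273
0.5897 < 0.7273, so 23:39 is less
= 16:22

16:22


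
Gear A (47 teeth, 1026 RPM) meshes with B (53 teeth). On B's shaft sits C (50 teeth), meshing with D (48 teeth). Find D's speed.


Stage 1: RPM_B = RPM_A × t_A/t_B = 1026 × 47/53 = 48222/53 ≈ 909.85
B and C share a shaft → RPM_C = RPM_B
Stage 2: RPM_D = RPM_C × t_C/t_D = RPM_A × (t_A×t_C)/(t_B×t_D)
Overall ratio = (47×50)/(53×48) = 2350/2544
RPM_D = 1026 × 2350/2544 = 2411100/2544
≈ 947.76 RPM

947.76 RPM


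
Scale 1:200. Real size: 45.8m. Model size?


Model size = real / scale
= 45.8 / 200
= 0.2290 m

0.2290 m


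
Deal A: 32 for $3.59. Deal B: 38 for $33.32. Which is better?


Deal A: $3.59/32 = $0.1122/unit
Deal B: $33.32/38 = $0.8768/unit
A is cheaper per unit
= Deal A

Deal A


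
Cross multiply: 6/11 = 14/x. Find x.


Cross multiply: 6 × x = 11 × 14
6x = 154
x = 154 / 6
= 25.67

25.67


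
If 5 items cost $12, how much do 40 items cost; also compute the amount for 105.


Direct proportion: y/x = constant
k = 12/5 = 2.4000
y at x=40: k × 40 = 12 × 40 / 5 = 480/5 = 96.00
y at x=105: k × 105 = 12 × 105 / 5 = 1260/5 = 252.00
= 96.00 and 252.00

96.00 and 252.00


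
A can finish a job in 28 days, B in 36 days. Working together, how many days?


Rate of A = 1/28 per day
Rate of B = 1/36 per day
Combined rate = 1/28 + 1/36 = 64/1008 ≈ 0.0635 per day
Days = 1 / combined rate = 1008/64
= 15.75 days

15.75 days


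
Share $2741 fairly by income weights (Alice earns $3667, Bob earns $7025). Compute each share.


Total income = 3667 + 7025 = $10692
Alice: $2741 × 3667/10692 = $940.07
Bob: $2741 × 7025/10692 = $1800.93
= Alice: $940.07, Bob: $1800.93

Alice: $940.07, Bob: $1800.93


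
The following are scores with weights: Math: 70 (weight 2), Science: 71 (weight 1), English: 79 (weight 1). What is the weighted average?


Numerator = 70×2 + 71×1 + 79×1
= 140 + 71 + 79
= 290
Total weight = 4
Weighted avg = 290/4
= 72.50

72.50


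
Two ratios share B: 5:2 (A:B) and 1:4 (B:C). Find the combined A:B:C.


Match B: multiply A:B by 1 → 5:2
Multiply B:C by 2 → 2:8
Combined: 5:2:8
GCD = 1
= 5:2:8

5:2:8


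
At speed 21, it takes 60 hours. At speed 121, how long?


Inverse proportion: x × y = constant
k = 21 × 60 = 1260
y₂ = k / 121 = 1260 / 121
= 10.41

10.41


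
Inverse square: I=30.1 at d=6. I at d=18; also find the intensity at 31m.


I₁d₁² = I₂d₂²
I at 18m = 30.1 × (6/18)² = 30.1 × 36/324 = 1083.6/324 ≈ 3.3444
I at 31m = 30.1 × (6/31)² = 30.1 × 36/961 = 1083.6/961 ≈ 1.1276
= 3.3444 and 1.1276

3.3444 and 1.1276


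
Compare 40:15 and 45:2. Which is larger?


40/15 = 2.6667
45/2 = 22.5000
2.6667 < 22.5000, so 40:15 is less
= 45:2

45:2


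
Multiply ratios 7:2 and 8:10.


Compound ratio = (7×8) : (2×10)
= 56:20
GCD = 4
= 14:5

14:5


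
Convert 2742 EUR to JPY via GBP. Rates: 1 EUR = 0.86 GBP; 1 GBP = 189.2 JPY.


Step 1: 2742 EUR × 0.86 = 2358.12 GBP
Step 2: 2358.12 GBP × 189.2 = 446156.30 JPY
Implied rate EUR→JPY = 0.86 × 189.2 = 162.7120
= 446156.30 JPY

446156.30 JPY


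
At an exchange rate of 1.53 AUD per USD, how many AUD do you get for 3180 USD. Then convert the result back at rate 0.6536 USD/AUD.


Amount × rate = 3180 × 1.53 = 4865.40 AUD
Round-trip: 4865.40 × 0.6536 = 3180.03 USD
= 4865.40 AUD, then 3180.03 USD

4865.40 AUD, then 3180.03 USD


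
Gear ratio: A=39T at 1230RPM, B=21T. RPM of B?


Gear ratio = 39:21 = 13:7
RPM_B = RPM_A × (teeth_A / teeth_B)
= 1230 × (39/21)
= 2284.3 RPM

2284.3 RPM


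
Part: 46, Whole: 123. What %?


Percentage = (part / whole) × 100
= (46 / 123) × 100
≈ 37.40%

37.40%


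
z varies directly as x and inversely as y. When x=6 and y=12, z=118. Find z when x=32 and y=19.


z = k·x/y
Solve for k using the known point: k = z·y/x = 118×12/6 = 1416/6 = 236.0000
Now evaluate at x=32, y=19:
z = k × 32 / 19 = (1416 × 32) / (6 × 19) = 45312/114
≈ 397.4737

397.4737


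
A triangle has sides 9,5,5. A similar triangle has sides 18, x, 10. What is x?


Scale factor = 18/9 = 2
Missing side = 5 × 2
= 10.0

10.0


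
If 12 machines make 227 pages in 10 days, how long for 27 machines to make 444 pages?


Days ∝ work / workers, so d₂ = d₁ × (m₁/m₂) × (w₂/w₁)
Workers factor (inverse): 12/27 ≈ 0.4444
Work factor (direct): 444/227 ≈ 1.9559
d₂ = 10 × 12/27 × 444/227 = (10 × 12 × 444) / (27 × 227) = 53280/6129
≈ 8.69 days

8.69 days


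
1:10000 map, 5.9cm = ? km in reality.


Real distance = map distance × scale
= 5.9cm × 10000
= 59000 cm = 590.0 m
= 0.590 km

0.590 km


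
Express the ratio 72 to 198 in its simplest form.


GCD(72, 198) = 18
72/18 : 198/18
= 4:11

4:11


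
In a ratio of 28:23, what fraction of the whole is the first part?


Total parts = 28 + 23 = 51
First part: 28/51 = 28/51
= 28/51

28/51


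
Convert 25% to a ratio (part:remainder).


25% means 25 parts out of 100; remainder = 75
Part : remainder = 25:75
GCD = 25
= 1:3

1:3


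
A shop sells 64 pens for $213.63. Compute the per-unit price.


Unit rate = total / quantity
= 213.63 / 64
= $3.34 per unit

$3.34 per unit


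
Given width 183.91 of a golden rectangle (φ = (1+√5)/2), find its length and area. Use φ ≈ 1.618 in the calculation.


φ = (1 + √5) / 2 ≈ 1.618
Length = width × φ = 183.91 × 1.618 = 297.56638
≈ 297.57
Area = width × length = 183.91 × 297.56638 = 54725.4329458 ≈ 54725.43
= Length: 297.57, Area: 54725.43

Length: 297.57, Area: 54725.43


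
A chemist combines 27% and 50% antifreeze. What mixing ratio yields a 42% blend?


Let x parts of 27% mix with y parts of 50%.
27x + 50y = 42(x + y)
27x + 50y = 42x + 42y
x(27 - 42) = y(42 - 50)
x/y = (50 - 42)/(42 - 27) = 8/15
Simplify: 8:15
= 8:15

8:15


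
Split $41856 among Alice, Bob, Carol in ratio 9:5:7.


Total parts = 9 + 5 + 7 = 21
Alice: 41856 × 9/21 = 17938.29
Bob: 41856 × 5/21 = 9965.71
Carol: 41856 × 7/21 = 13952.00
= Alice: $17938.29, Bob: $9965.71, Carol: $13952.00

Alice: $17938.29, Bob: $9965.71, Carol: $13952.00


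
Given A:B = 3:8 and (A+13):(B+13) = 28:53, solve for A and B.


Let A = 3k, B = 8k.
(3k + 13) / (8k + 13) = 28/53
Cross-multiply: 53(3k + 13) = 28(8k + 13)
159k + 689 = 224k + 364
159k - 224k = 364 - 689
-65k = -325
k = -325/-65 = 5
A = 3×5 = 15, B = 8×5 = 40
= A = 15, B = 40

A = 15, B = 40


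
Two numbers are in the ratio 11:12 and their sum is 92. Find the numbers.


Let A = 11k, B = 12k.
11k + 12k = 92
23k = 92 → k = 92/23 = 4
A = 11×4 = 44, B = 12×4 = 48
= A = 44, B = 48

A = 44, B = 48


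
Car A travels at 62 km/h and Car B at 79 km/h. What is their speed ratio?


Ratio = 62:79
GCD = 1
Simplified = 62:79
Time ratio (same distance) = 79:62
Speed ratio = 62:79

62:79


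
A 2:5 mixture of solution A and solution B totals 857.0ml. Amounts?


Total parts = 2 + 5 = 7
solution A: 857.0 × 2/7 = 244.9ml
solution B: 857.0 × 5/7 = 612.1ml
= 244.9ml and 612.1ml

244.9ml and 612.1ml


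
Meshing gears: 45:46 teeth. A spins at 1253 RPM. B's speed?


Gear ratio = 45:46 = 45:46
RPM_B = RPM_A × (teeth_A / teeth_B)
= 1253 × (45/46)
= 1225.8 RPM

1225.8 RPM


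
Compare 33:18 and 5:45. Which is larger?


33/18 = 1.8333
5/45 = 0.1111
1.8333 > 0.1111, so 33:18 is greater
= 33:18

33:18


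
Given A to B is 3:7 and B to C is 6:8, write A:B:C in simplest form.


Match B: multiply A:B by 6 → 18:42
Multiply B:C by 7 → 42:56
Combined: 18:42:56
GCD = 2
= 9:21:28

9:21:28


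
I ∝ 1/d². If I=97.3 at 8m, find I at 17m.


I₁d₁² = I₂d₂²
I₂ = I₁ × (d₁/d₂)²
= 97.3 × (8/17)²
= 97.3 × 64/289
= 6227.2/289
≈ 21.5474

21.5474


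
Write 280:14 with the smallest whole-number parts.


GCD(280, 14) = 14
280/14 : 14/14
= 20:1

20:1


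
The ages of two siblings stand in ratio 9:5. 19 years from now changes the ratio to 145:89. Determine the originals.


Let A = 9k, B = 5k.
(9k + 19) / (5k + 19) = 145/89
Cross-multiply: 89(9k + 19) = 145(5k + 19)
801k + 1691 = 725k + 2755
801k - 725k = 2755 - 1691
76k = 1064
k = 1064/76 = 14
A = 9×14 = 126, B = 5×14 = 70
= A = 126, B = 70

A = 126, B = 70


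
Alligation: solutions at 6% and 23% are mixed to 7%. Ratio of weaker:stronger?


Let x parts of 6% mix with y parts of 23%.
6x + 23y = 7(x + y)
6x + 23y = 7x + 7y
x(6 - 7) = y(7 - 23)
x/y = (23 - 7)/(7 - 6) = 16/1
Simplify: 16:1
= 16:1

16:1


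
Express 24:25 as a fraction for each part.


Total parts = 24 + 25 = 49
First part: 24/49 = 24/49
Second part: 25/49 = 25/49
= 24/49 and 25/49

24/49 and 25/49


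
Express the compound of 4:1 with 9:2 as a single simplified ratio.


Compound ratio = (4×9) : (1×2)
= 36:2
GCD = 2
= 18:1

18:1


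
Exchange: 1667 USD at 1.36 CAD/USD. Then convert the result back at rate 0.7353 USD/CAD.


Amount × rate = 1667 × 1.36 = 2267.12 CAD
Round-trip: 2267.12 × 0.7353 = 1667.01 USD
= 2267.12 CAD, then 1667.01 USD

2267.12 CAD, then 1667.01 USD


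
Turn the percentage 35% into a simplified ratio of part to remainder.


35% means 35 parts out of 100; remainder = 65
Part : remainder = 35:65
GCD = 5
= 7:13

7:13


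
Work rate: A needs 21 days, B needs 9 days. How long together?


Rate of A = 1/21 per day
Rate of B = 1/9 per day
Combined rate = 1/21 + 1/9 = 30/189 ≈ 0.1587 per day
Days = 1 / combined rate = 189/30
= 6.30 days

6.30 days


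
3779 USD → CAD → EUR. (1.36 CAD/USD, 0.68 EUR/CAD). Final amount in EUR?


Step 1: 3779 USD × 1.36 = 5139.44 CAD
Step 2: 5139.44 CAD × 0.68 = 3494.82 EUR
Implied rate USD→EUR = 1.36 × 0.68 = 0.9248
= 3494.82 EUR

3494.82 EUR


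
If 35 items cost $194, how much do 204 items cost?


Direct proportion: y/x = constant
k = 194/35 ≈ 5.5429
y₂ = k × 204 = 194 × 204 / 35 = 39576/35
≈ 1130.74

1130.74


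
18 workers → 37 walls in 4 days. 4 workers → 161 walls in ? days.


Days ∝ work / workers, so d₂ = d₁ × (m₁/m₂) × (w₂/w₁)
Workers factor (inverse): 18/4 = 4.5000
Work factor (direct): 161/37 ≈ 4.3514
d₂ = 4 × 18/4 × 161/37 = (4 × 18 × 161) / (4 × 37) = 11592/148
≈ 78.32 days

78.32 days


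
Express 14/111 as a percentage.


Percentage = (part / whole) × 100
= (14 / 111) × 100
≈ 12.61%

12.61%


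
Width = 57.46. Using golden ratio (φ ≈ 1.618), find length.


φ = (1 + √5) / 2 ≈ 1.618
Length = width × φ = 57.46 × 1.618 = 92.97028
≈ 92.97

92.97


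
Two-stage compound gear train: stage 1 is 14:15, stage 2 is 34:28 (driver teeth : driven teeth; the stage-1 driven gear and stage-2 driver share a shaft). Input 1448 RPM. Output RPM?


Stage 1: RPM_B = RPM_A × t_A/t_B = 1448 × 14/15 = 20272/15 ≈ 1351.47
B and C share a shaft → RPM_C = RPM_B
Stage 2: RPM_D = RPM_C × t_C/t_D = RPM_A × (t_A×t_C)/(t_B×t_D)
Overall ratio = (14×34)/(15×28) = 476/420
RPM_D = 1448 × 476/420 = 689248/420
≈ 1641.07 RPM

1641.07 RPM


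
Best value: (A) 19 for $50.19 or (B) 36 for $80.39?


Deal A: $50.19/19 = $2.6416/unit
Deal B: $80.39/36 = $2.2331/unit
B is cheaper per unit
= Deal B

Deal B


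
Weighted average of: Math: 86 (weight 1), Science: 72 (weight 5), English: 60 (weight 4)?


Numerator = 86×1 + 72×5 + 60×4
= 86 + 360 + 240
= 686
Total weight = 10
Weighted avg = 686/10
= 68.60

68.60


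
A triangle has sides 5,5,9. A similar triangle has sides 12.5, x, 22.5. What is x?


Scale factor = 12.5/5 = 2.5
Missing side = 5 × 2.5
= 12.5

12.5


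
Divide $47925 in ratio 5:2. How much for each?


Total parts = 5 + 2 = 7
Part 1: 47925 × 5/7 = 34232.14
Part 2: 47925 × 2/7 = 13692.86
= Part 1: $34232.14, Part 2: $13692.86

Part 1: $34232.14, Part 2: $13692.86


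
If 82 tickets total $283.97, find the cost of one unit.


Unit rate = total / quantity
= 283.97 / 82
= $3.46 per unit

$3.46 per unit


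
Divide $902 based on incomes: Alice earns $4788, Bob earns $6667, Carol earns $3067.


Total income = 4788 + 6667 + 3067 = $14522
Alice: $902 × 4788/14522 = $297.40
Bob: $902 × 6667/14522 = $414.11
Carol: $902 × 3067/14522 = $190.50
= Alice: $297.40, Bob: $414.11, Carol: $190.50

Alice: $297.40, Bob: $414.11, Carol: $190.50


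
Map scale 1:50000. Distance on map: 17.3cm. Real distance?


Real distance = map distance × scale
= 17.3cm × 50000
= 865000 cm = 8650.0 m
= 8.650 km

8.650 km


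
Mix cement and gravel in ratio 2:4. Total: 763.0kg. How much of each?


Total parts = 2 + 4 = 6
cement: 763.0 × 2/6 = 254.3kg
gravel: 763.0 × 4/6 = 508.7kg
= 254.3kg and 508.7kg

254.3kg and 508.7kg


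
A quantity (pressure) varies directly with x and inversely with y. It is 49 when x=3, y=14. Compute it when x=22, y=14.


z = k·x/y
Solve for k using the known point: k = z·y/x = 49×14/3 = 686/3 ≈ 228.6667
Now evaluate at x=22, y=14:
z = k × 22 / 14 = (686 × 22) / (3 × 14) = 15092/42
≈ 359.3333

359.3333


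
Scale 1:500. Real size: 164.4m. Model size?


Model size = real / scale
= 164.4 / 500
= 0.3288 m

0.3288 m


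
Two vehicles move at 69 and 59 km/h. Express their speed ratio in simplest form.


Ratio = 69:59
GCD = 1
Simplified = 69:59
Time ratio (same distance) = 59:69
Speed ratio = 69:59

69:59


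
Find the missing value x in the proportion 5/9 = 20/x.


Cross multiply: 5 × x = 9 × 20
5x = 180
x = 180 / 5
= 36.00

36.00


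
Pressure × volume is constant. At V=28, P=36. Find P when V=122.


Inverse proportion: x × y = constant
k = 28 × 36 = 1008
y₂ = k / 122 = 1008 / 122
= 8.26

8.26


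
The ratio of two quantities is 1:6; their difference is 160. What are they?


Let A = 1k, B = 6k.
6k - 1k = 160
5k = 160 → k = 160/5 = 32
A = 1×32 = 32, B = 6×32 = 192
= A = 32, B = 192

A = 32, B = 192


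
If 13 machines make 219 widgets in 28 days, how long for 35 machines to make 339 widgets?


Days ∝ work / workers, so d₂ = d₁ × (m₁/m₂) × (w₂/w₁)
Workers factor (inverse): 13/35 ≈ 0.3714
Work factor (direct): 339/219 ≈ 1.5479
d₂ = 28 × 13/35 × 339/219 = (28 × 13 × 339) / (35 × 219) = 123396/7665
≈ 16.10 days

16.10 days


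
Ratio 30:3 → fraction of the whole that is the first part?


Total parts = 30 + 3 = 33
First part: 30/33 = 10/11
= 10/11

10/11


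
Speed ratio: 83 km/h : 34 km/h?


Ratio = 83:34
GCD = 1
Simplified = 83:34
Time ratio (same distance) = 34:83
Speed ratio = 83:34

83:34


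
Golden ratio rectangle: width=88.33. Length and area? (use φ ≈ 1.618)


φ = (1 + √5) / 2 ≈ 1.618
Length = width × φ = 88.33 × 1.618 = 142.91794
≈ 142.92
Area = width × length = 88.33 × 142.91794 = 12623.9416402 ≈ 12623.94
= Length: 142.92, Area: 12623.94

Length: 142.92, Area: 12623.94


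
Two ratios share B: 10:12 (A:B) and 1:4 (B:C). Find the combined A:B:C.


Match B: multiply A:B by 1 → 10:12
Multiply B:C by 12 → 12:48
Combined: 10:12:48
GCD = 2
= 5:6:24

5:6:24


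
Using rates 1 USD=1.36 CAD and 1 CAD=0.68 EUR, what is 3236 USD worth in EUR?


Step 1: 3236 USD × 1.36 = 4400.96 CAD
Step 2: 4400.96 CAD × 0.68 = 2992.65 EUR
Implied rate USD→EUR = 1.36 × 0.68 = 0.9248
= 2992.65 EUR

2992.65 EUR


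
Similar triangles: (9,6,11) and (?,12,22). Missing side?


Scale factor = 12/6 = 2
Missing side = 9 × 2
= 18.0

18.0


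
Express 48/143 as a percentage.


Percentage = (part / whole) × 100
= (48 / 143) × 100
≈ 33.57%

33.57%


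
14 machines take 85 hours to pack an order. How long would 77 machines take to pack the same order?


Inverse proportion: x × y = constant
k = 14 × 85 = 1190
y₂ = k / 77 = 1190 / 77
= 15.45

15.45


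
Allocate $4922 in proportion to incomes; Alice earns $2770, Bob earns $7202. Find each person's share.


Total income = 2770 + 7202 = $9972
Alice: $4922 × 2770/9972 = $1367.22
Bob: $4922 × 7202/9972 = $3554.78
= Alice: $1367.22, Bob: $3554.78

Alice: $1367.22, Bob: $3554.78


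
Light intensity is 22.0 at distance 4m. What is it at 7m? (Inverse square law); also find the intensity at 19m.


I₁d₁² = I₂d₂²
I at 7m = 22.0 × (4/7)² = 22.0 × 16/49 = 352/49 ≈ 7.1837
I at 19m = 22.0 × (4/19)² = 22.0 × 16/361 = 352/361 ≈ 0.9751
= 7.1837 and 0.9751

7.1837 and 0.9751


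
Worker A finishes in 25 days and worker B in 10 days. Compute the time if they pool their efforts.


Rate of A = 1/25 per day
Rate of B = 1/10 per day
Combined rate = 1/25 + 1/10 = 35/250 = 0.1400 per day
Days = 1 / combined rate = 250/35
≈ 7.14 days

7.14 days


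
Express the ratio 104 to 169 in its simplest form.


GCD(104, 169) = 13
104/13 : 169/13
= 8:13

8:13


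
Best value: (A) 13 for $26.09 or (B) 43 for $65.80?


Deal A: $26.09/13 = $2.0069/unit
Deal B: $65.80/43 = $1.5302/unit
B is cheaper per unit
= Deal B

Deal B


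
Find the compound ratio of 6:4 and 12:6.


Compound ratio = (6×12) : (4×6)
= 72:24
GCD = 24
= 3:1

3:1


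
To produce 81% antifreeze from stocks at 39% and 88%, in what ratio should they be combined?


Let x parts of 39% mix with y parts of 88%.
39x + 88y = 81(x + y)
39x + 88y = 81x + 81y
x(39 - 81) = y(81 - 88)
x/y = (88 - 81)/(81 - 39) = 7/42
Simplify: 1:6
= 1:6

1:6


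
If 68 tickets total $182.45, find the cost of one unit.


Unit rate = total / quantity
= 182.45 / 68
= $2.68 per unit

$2.68 per unit
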